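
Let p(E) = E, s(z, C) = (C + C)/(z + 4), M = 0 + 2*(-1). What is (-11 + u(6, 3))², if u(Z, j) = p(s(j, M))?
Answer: 6561/49 ≈ 133.90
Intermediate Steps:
M = -2 (M = 0 - 2 = -2)
s(z, C) = 2*C/(4 + z) (s(z, C) = (2*C)/(4 + z) = 2*C/(4 + z))
u(Z, j) = -4/(4 + j) (u(Z, j) = 2*(-2)/(4 + j) = -4/(4 + j))
(-11 + u(6, 3))² = (-11 - 4/(4 + 3))² = (-11 - 4/7)² = (-81/7)² = 6561/49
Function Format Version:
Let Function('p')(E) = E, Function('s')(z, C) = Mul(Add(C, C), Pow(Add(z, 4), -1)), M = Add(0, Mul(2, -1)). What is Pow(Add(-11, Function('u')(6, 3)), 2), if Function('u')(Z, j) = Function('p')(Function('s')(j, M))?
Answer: Rational(6561, 49) ≈ 133.90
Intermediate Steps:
M = -2 (M = Add(0, -2) = -2)
Function('s')(z, C) = Mul(2, C, Pow(Add(4, z), -1)) (Function('s')(z, C) = Mul(Mul(2, C), Pow(Add(4, z), -1)) = Mul(2, C, Pow(Add(4, z), -1)))
Function('u')(Z, j) = Mul(-4, Pow(Add(4, j), -1)) (Function('u')(Z, j) = Mul(2, -2, Pow(Add(4, j), -1)) = Mul(-4, Pow(Add(4, j), -1)))
Pow(Add(-11, Function('u')(6, 3)), 2) = Pow(Add(-11, Mul(-4, Pow(Add(4, 3), -1))), 2) = Pow(Add(-11, Mul(-4, Pow(7, -1))), 2) = Pow(Add(-11, Mul(-4, Rational(1, 7))), 2) = Pow(Add(-11, Rational(-4, 7)), 2) = Pow(Rational(-81, 7), 2) = Rational(6561, 49)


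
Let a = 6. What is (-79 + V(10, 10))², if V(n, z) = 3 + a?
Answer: 4900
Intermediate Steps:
V(n, z) = 9 (V(n, z) = 3 + 6 = 9)
(-79 + V(10, 10))² = (-79 + 9)² = (-70)² = 4900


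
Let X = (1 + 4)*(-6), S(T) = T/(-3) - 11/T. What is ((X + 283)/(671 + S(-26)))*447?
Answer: 8821098/53047 ≈ 166.29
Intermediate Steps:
S(T) = -11/T - T/3 (S(T) = T*(-⅓) - 11/T = -T/3 - 11/T = -11/T - T/3)
X = -30 (X = 5*(-6) = -30)
((X + 283)/(671 + S(-26)))*447 = ((-30 + 283)/(671 + (-11/(-26) - ⅓*(-26))))*447 = (253/(671 + (-11*(-1/26) + 26/3)))*447 = (253/(671 + (11/26 + 26/3)))*447 = (253/(671 + 709/78))*447 = (253/(53047/78))*447 = (253*(78/53047))*447 = (19734/53047)*447 = 8821098/53047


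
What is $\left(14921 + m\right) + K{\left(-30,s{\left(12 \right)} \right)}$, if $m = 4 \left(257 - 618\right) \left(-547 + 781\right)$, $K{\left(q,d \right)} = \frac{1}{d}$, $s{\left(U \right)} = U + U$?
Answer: $- \frac{7751399}{24} \approx -3.2298 \cdot 10^{5}$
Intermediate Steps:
$s{\left(U \right)} = 2 U$
$m = -337896$ ($m = 4 \left(\left(-361\right) 234\right) = 4 \left(-84474\right) = -337896$)
$\left(14921 + m\right) + K{\left(-30,s{\left(12 \right)} \right)} = \left(14921 - 337896\right) + \frac{1}{2 \cdot 12} = -322975 + \frac{1}{24} = - \frac{7751399}{24}$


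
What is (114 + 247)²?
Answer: 130321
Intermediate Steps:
(114 + 247)² = 361² = 130321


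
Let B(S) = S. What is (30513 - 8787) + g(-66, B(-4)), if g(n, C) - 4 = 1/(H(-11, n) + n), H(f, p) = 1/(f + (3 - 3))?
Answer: 15797699/727 ≈ 21730.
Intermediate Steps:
H(f, p) = 1/f (H(f, p) = 1/(f + 0) = 1/f)
g(n, C) = 4 + 1/(-1/11 + n) (g(n, C) = 4 + 1/(1/(-11) + n) = 4 + 1/(-1/11 + n))
(30513 - 8787) + g(-66, B(-4)) = (30513 - 8787) + (7 + 44*(-66))/(-1 + 11*(-66)) = 21726 + (7 - 2904)/(-1 - 726) = 21726 - 2897/(-727) = 21726 - 1/727*(-2897) = 21726 + 2897/727 = 15797699/727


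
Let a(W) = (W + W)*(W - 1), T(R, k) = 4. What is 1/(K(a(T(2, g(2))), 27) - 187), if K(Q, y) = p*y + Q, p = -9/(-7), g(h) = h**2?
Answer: -7/898 ≈ -0.0077951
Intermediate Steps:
p = 9/7 (p = -9*(-1/7) = 9/7 ≈ 1.2857)
a(W) = 2*W*(-1 + W) (a(W) = (2*W)*(-1 + W) = 2*W*(-1 + W))
K(Q, y) = Q + 9*y/7 (K(Q, y) = 9*y/7 + Q = Q + 9*y/7)
1/(K(a(T(2, g(2))), 27) - 187) = 1/((2*4*(-1 + 4) + (9/7)*27) - 187) = 1/((2*4*3 + 243/7) - 187) = 1/((24 + 243/7) - 187) = 1/(411/7 - 187) = 1/(-898/7) = -7/898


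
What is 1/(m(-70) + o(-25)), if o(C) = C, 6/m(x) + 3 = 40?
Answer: -37/919 ≈ -0.040261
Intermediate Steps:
m(x) = 6/37 (m(x) = 6/(-3 + 40) = 6/37)
1/(m(-70) + o(-25)) = 1/(6/37 - 25) = 1/(-919/37) = -37/919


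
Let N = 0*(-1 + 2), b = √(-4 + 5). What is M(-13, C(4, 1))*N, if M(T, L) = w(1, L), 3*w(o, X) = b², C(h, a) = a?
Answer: 0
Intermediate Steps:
b = 1 (b = √1 = 1)
N = 0 (N = 0*1 = 0)
w(o, X) = ⅓ (w(o, X) = (⅓)*1² = (⅓)*1 = ⅓)
M(T, L) = ⅓
M(-13, C(4, 1))*N = (⅓)*0 = 0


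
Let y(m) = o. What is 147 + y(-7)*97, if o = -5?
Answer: -338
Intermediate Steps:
y(m) = -5
147 + y(-7)*97 = 147 - 5*97 = 147 - 485 = -338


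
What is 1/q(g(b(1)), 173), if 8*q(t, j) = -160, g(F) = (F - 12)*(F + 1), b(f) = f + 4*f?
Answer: -1/20 ≈ -0.050000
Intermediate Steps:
b(f) = 5*f
g(F) = (1 + F)*(-12 + F) (g(F) = (-12 + F)*(1 + F) = (1 + F)*(-12 + F))
q(t, j) = -20 (q(t, j) = (1/8)*(-160) = -20)
1/q(g(b(1)), 173) = 1/(-20) = -1/20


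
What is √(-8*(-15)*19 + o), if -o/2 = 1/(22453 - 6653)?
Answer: √1422947921/790 ≈ 47.749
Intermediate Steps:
o = -1/7900 (o = -2/(22453 - 6653) = -2/15800 = -2*1/15800 = -1/7900 ≈ -0.00012658)
√(-8*(-15)*19 + o) = √(-8*(-15)*19 - 1/7900) = √(120*19 - 1/7900) = √(2280 - 1/7900) = √(18011999/7900) = √1422947921/790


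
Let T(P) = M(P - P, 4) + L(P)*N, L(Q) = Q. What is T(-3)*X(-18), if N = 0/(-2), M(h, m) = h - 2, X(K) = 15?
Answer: -30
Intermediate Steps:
M(h, m) = -2 + h
N = 0 (N = 0*(-½) = 0)
T(P) = -2 (T(P) = (-2 + (P - P)) + P*0 = (-2 + 0) + 0 = -2 + 0 = -2)
T(-3)*X(-18) = -2*15 = -30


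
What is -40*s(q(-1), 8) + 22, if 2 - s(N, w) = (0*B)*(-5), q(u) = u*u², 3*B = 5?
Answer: -58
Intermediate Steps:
B = 5/3 (B = (⅓)*5 = 5/3 ≈ 1.6667)
q(u) = u³
s(N, w) = 2 (s(N, w) = 2 - 0*(5/3)*(-5) = 2 - 0*(-5) = 2 - 1*0 = 2 + 0 = 2)
-40*s(q(-1), 8) + 22 = -40*2 + 22 = -80 + 22 = -58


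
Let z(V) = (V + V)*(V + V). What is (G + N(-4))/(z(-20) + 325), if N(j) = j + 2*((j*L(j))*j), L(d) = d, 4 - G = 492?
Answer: -124/385 ≈ -0.32208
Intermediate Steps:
G = -488 (G = 4 - 1*492 = 4 - 492 = -488)
z(V) = 4*V² (z(V) = (2*V)*(2*V) = 4*V²)
N(j) = j + 2*j³ (N(j) = j + 2*((j*j)*j) = j + 2*(j²*j) = j + 2*j³)
(G + N(-4))/(z(-20) + 325) = (-488 + (-4 + 2*(-4)³))/(4*(-20)² + 325) = (-488 + (-4 + 2*(-64)))/(4*400 + 325) = (-488 + (-4 - 128))/(1600 + 325) = (-488 - 132)/1925 = -620*1/1925 = -124/385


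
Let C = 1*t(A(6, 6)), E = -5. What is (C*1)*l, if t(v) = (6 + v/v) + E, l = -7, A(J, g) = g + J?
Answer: -14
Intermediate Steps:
A(J, g) = J + g
t(v) = 2 (t(v) = (6 + v/v) - 5 = (6 + 1) - 5 = 7 - 5 = 2)
C = 2 (C = 1*2 = 2)
(C*1)*l = (2*1)*(-7) = 2*(-7) = -14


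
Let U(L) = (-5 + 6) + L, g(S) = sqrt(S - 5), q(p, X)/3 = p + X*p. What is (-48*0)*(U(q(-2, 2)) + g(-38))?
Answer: 0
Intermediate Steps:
q(p, X) = 3*p + 3*X*p (q(p, X) = 3*(p + X*p) = 3*p + 3*X*p)
g(S) = sqrt(-5 + S)
U(L) = 1 + L
(-48*0)*(U(q(-2, 2)) + g(-38)) = (-48*0)*((1 + 3*(-2)*(1 + 2)) + sqrt(-5 - 38)) = 0*((1 + 3*(-2)*3) + sqrt(-43)) = 0*((1 - 18) + I*sqrt(43)) = 0*(-17 + I*sqrt(43)) = 0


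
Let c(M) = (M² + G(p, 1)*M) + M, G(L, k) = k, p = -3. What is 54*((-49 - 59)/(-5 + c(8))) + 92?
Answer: 356/25 ≈ 14.240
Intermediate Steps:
c(M) = M² + 2*M (c(M) = (M² + 1*M) + M = (M² + M) + M = (M + M²) + M = M² + 2*M)
54*((-49 - 59)/(-5 + c(8))) + 92 = 54*((-49 - 59)/(-5 + 8*(2 + 8))) + 92 = 54*(-108/(-5 + 8*10)) + 92 = 54*(-108/(-5 + 80)) + 92 = 54*(-108/75) + 92 = 54*(-108*1/75) + 92 = 54*(-36/25) + 92 = -1944/25 + 92 = 356/25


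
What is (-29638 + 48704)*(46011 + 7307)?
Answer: 1016560988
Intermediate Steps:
(-29638 + 48704)*(46011 + 7307) = 19066*53318 = 1016560988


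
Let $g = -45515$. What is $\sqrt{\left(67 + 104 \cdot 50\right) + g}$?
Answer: $6 i \sqrt{1118} \approx 200.62 i$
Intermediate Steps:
$\sqrt{\left(67 + 104 \cdot 50\right) + g} = \sqrt{\left(67 + 104 \cdot 50\right) - 45515} = \sqrt{\left(67 + 5200\right) - 45515} = \sqrt{5267 - 45515} = \sqrt{-40248} = 6 i \sqrt{1118}$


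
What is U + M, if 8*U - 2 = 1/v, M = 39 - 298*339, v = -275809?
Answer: -222815610359/2206472 ≈ -1.0098e+5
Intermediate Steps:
M = -100983 (M = 39 - 101022 = -100983)
U = 551617/2206472 (U = ¼ + (⅛)/(-275809) = ¼ + (⅛)*(-1/275809) = ¼ - 1/2206472 = 551617/2206472 ≈ 0.25000)
U + M = 551617/2206472 - 100983 = -222815610359/2206472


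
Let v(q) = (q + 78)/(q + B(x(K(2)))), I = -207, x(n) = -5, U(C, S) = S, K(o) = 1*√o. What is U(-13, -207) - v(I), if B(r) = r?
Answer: -44013/212 ≈ -207.61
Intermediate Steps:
K(o) = √o
v(q) = (78 + q)/(-5 + q) (v(q) = (q + 78)/(q - 5) = (78 + q)/(-5 + q))
U(-13, -207) - v(I) = -207 - (78 - 207)/(-5 - 207) = -207 - (-129)/(-212) = -207 - (-1)*(-129)/212 = -207 - 1*129/212 = -207 - 129/212 = -44013/212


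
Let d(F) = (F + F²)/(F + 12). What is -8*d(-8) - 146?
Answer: -258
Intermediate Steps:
d(F) = (F + F²)/(12 + F)
-8*d(-8) - 146 = -(-64)*(1 - 8)/(12 - 8) - 146 = -(-64)*(-7)/4 - 146 = -8*14 - 146 = -112 - 146 = -258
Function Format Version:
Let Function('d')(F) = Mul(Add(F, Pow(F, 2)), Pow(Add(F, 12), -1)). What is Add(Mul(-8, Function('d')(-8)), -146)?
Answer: -258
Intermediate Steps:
Function('d')(F) = Mul(Pow(Add(12, F), -1), Add(F, Pow(F, 2))) (Function('d')(F) = Mul(Add(F, Pow(F, 2)), Pow(Add(12, F), -1)) = Mul(Pow(Add(12, F), -1), Add(F, Pow(F, 2))))
Add(Mul(-8, Function('d')(-8)), -146) = Add(Mul(-8, Mul(-8, Pow(Add(12, -8), -1), Add(1, -8))), -146) = Add(Mul(-8, Mul(-8, Pow(4, -1), -7)), -146) = Add(Mul(-8, Mul(-8, Rational(1, 4), -7)), -146) = Add(Mul(-8, 14), -146) = Add(-112, -146) = -258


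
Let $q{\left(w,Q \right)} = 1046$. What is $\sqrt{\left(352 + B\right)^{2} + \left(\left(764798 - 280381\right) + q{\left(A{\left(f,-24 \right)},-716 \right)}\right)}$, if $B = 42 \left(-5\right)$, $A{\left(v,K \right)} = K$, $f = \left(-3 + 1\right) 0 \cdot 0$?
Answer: $\sqrt{505627} \approx 711.07$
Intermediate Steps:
$f = 0$ ($f = \left(-2\right) 0 \cdot 0 = 0 \cdot 0 = 0$)
$B = -210$
$\sqrt{\left(352 + B\right)^{2} + \left(\left(764798 - 280381\right) + q{\left(A{\left(f,-24 \right)},-716 \right)}\right)} = \sqrt{\left(352 - 210\right)^{2} + \left(\left(764798 - 280381\right) + 1046\right)} = \sqrt{142^{2} + \left(484417 + 1046\right)} = \sqrt{20164 + 485463} = \sqrt{505627}$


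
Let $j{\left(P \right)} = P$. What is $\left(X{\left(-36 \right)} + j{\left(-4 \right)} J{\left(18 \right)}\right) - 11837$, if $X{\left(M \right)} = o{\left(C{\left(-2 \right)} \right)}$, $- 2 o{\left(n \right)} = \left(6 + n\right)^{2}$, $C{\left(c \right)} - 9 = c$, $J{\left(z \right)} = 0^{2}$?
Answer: $- \frac{23843}{2} \approx -11922.0$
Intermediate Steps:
$J{\left(z \right)} = 0$
$C{\left(c \right)} = 9 + c$
$o{\left(n \right)} = - \frac{\left(6 + n\right)^{2}}{2}$
$X{\left(M \right)} = - \frac{169}{2}$ ($X{\left(M \right)} = - \frac{\left(6 + \left(9 - 2\right)\right)^{2}}{2} = - \frac{\left(6 + 7\right)^{2}}{2} = - \frac{13^{2}}{2} = \left(- \frac{1}{2}\right) 169 = - \frac{169}{2}$)
$\left(X{\left(-36 \right)} + j{\left(-4 \right)} J{\left(18 \right)}\right) - 11837 = \left(- \frac{169}{2} - 0\right) - 11837 = \left(- \frac{169}{2} + 0\right) - 11837 = - \frac{169}{2} - 11837 = - \frac{23843}{2}$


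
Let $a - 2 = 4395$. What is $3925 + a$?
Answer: $8322$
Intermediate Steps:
$a = 4397$ ($a = 2 + 4395 = 4397$)
$3925 + a = 3925 + 4397 = 8322$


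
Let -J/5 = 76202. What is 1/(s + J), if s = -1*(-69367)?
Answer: -1/311643 ≈ -3.2088e-6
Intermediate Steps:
J = -381010 (J = -5*76202 = -381010)
s = 69367
1/(s + J) = 1/(69367 - 381010) = 1/(-311643) = -1/311643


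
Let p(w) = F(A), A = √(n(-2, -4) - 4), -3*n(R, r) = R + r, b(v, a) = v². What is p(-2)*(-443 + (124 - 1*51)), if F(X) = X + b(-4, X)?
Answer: -5920 - 370*I*√2 ≈ -5920.0 - 523.26*I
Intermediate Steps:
n(R, r) = -R/3 - r/3 (n(R, r) = -(R + r)/3 = -R/3 - r/3)
A = I*√2 (A = √((-⅓*(-2) - ⅓*(-4)) - 4) = √((⅔ + 4/3) - 4) = √(2 - 4) = √(-2) = I*√2 ≈ 1.4142*I)
F(X) = 16 + X (F(X) = X + (-4)² = X + 16 = 16 + X)
p(w) = 16 + I*√2
p(-2)*(-443 + (124 - 1*51)) = (16 + I*√2)*(-443 + (124 - 1*51)) = (16 + I*√2)*(-443 + (124 - 51)) = (16 + I*√2)*(-443 + 73) = (16 + I*√2)*(-370) = -5920 - 370*I*√2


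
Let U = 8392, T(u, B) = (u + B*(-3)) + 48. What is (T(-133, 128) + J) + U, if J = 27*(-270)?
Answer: 633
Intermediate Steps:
T(u, B) = 48 + u - 3*B (T(u, B) = (u - 3*B) + 48 = 48 + u - 3*B)
J = -7290
(T(-133, 128) + J) + U = ((48 - 133 - 3*128) - 7290) + 8392 = ((48 - 133 - 384) - 7290) + 8392 = (-469 - 7290) + 8392 = -7759 + 8392 = 633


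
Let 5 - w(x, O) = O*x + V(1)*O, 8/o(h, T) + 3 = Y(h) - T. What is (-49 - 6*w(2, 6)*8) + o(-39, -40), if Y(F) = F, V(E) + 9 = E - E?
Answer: -2309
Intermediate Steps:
V(E) = -9 (V(E) = -9 + (E - E) = -9 + 0 = -9)
o(h, T) = 8/(-3 + h - T) (o(h, T) = 8/(-3 + (h - T)) = 8/(-3 + h - T))
w(x, O) = 5 + 9*O - O*x (w(x, O) = 5 - (O*x - 9*O) = 5 - (-9*O + O*x) = 5 + (9*O - O*x) = 5 + 9*O - O*x)
(-49 - 6*w(2, 6)*8) + o(-39, -40) = (-49 - 6*(5 + 9*6 - 1*6*2)*8) + 8/(-3 - 39 - 1*(-40)) = (-49 - 6*(5 + 54 - 12)*8) + 8/(-3 - 39 + 40) = (-49 - 6*47*8) + 8/(-2) = (-49 - 282*8) + 8*(-1/2) = (-49 - 2256) - 4 = -2305 - 4 = -2309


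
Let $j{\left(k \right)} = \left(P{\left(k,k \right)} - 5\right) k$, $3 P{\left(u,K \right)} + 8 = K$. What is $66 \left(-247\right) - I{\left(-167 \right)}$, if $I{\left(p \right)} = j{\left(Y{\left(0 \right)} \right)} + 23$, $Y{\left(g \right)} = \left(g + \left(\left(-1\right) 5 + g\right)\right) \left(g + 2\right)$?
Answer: $-16435$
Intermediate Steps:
$P{\left(u,K \right)} = - \frac{8}{3} + \frac{K}{3}$
$Y{\left(g \right)} = \left(-5 + 2 g\right) \left(2 + g\right)$ ($Y{\left(g \right)} = \left(g + \left(-5 + g\right)\right) \left(2 + g\right) = \left(-5 + 2 g\right) \left(2 + g\right)$)
$j{\left(k \right)} = k \left(- \frac{23}{3} + \frac{k}{3}\right)$ ($j{\left(k \right)} = \left(\left(- \frac{8}{3} + \frac{k}{3}\right) - 5\right) k = \left(- \frac{23}{3} + \frac{k}{3}\right) k = k \left(- \frac{23}{3} + \frac{k}{3}\right)$)
$I{\left(p \right)} = 133$ ($I{\left(p \right)} = \frac{\left(-10 - 0 + 2 \cdot 0^{2}\right) \left(-23 - \left(10 - 2 \cdot 0^{2}\right)\right)}{3} + 23 = \frac{\left(-10 + 0 + 2 \cdot 0\right) \left(-23 + \left(-10 + 0 + 2 \cdot 0\right)\right)}{3} + 23 = \frac{\left(-10 + 0 + 0\right) \left(-23 + \left(-10 + 0 + 0\right)\right)}{3} + 23 = \frac{1}{3} \left(-10\right) \left(-23 - 10\right) + 23 = \frac{1}{3} \left(-10\right) \left(-33\right) + 23 = 110 + 23 = 133$)
$66 \left(-247\right) - I{\left(-167 \right)} = 66 \left(-247\right) - 133 = -16302 - 133 = -16435$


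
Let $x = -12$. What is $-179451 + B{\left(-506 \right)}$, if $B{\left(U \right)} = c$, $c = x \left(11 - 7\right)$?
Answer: $-179499$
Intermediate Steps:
$c = -48$ ($c = - 12 \left(11 - 7\right) = \left(-12\right) 4 = -48$)
$B{\left(U \right)} = -48$
$-179451 + B{\left(-506 \right)} = -179451 - 48 = -179499$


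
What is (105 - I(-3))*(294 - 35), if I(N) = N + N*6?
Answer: 32634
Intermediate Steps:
I(N) = 7*N (I(N) = N + 6*N = 7*N)
(105 - I(-3))*(294 - 35) = (105 - 7*(-3))*(294 - 35) = (105 - 1*(-21))*259 = (105 + 21)*259 = 126*259 = 32634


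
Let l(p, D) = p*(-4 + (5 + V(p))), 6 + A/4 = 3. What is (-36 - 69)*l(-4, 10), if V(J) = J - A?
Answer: 3780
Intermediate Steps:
A = -12 (A = -24 + 4*3 = -24 + 12 = -12)
V(J) = 12 + J (V(J) = J - 1*(-12) = J + 12 = 12 + J)
l(p, D) = p*(13 + p) (l(p, D) = p*(-4 + (5 + (12 + p))) = p*(-4 + (17 + p)) = p*(13 + p))
(-36 - 69)*l(-4, 10) = (-36 - 69)*(-4*(13 - 4)) = -(-420)*9 = -105*(-36) = 3780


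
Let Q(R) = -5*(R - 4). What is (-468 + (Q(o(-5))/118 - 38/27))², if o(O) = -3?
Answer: 2233790300569/10150596 ≈ 2.2007e+5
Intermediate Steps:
Q(R) = 20 - 5*R (Q(R) = -5*(-4 + R) = 20 - 5*R)
(-468 + (Q(o(-5))/118 - 38/27))² = (-468 + ((20 - 5*(-3))/118 - 38/27))² = (-468 + ((20 + 15)*(1/118) - 38*1/27))² = (-468 + (35*(1/118) - 38/27))² = (-468 + (35/118 - 38/27))² = (-468 - 3539/3186)² = (-1494587/3186)² = 2233790300569/10150596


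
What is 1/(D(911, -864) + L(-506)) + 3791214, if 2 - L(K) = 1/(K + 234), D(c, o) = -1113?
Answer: 1145670749602/302191 ≈ 3.7912e+6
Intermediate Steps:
L(K) = 2 - 1/(234 + K) (L(K) = 2 - 1/(K + 234) = 2 - 1/(234 + K))
1/(D(911, -864) + L(-506)) + 3791214 = 1/(-1113 + (467 + 2*(-506))/(234 - 506)) + 3791214 = 1/(-1113 + (467 - 1012)/(-272)) + 3791214 = 1/(-1113 - 1/272*(-545)) + 3791214 = 1/(-1113 + 545/272) + 3791214 = 1/(-302191/272) + 3791214 = -272/302191 + 3791214 = 1145670749602/302191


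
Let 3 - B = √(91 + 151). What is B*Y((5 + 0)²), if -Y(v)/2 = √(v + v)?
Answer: 220 - 30*√2 ≈ 177.57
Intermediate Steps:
Y(v) = -2*√2*√v (Y(v) = -2*√(v + v) = -2*√2*√v)
B = 3 - 11*√2 (B = 3 - √(91 + 151) = 3 - √242 = 3 - 11*√2 ≈ -12.556)
B*Y((5 + 0)²) = (3 - 11*√2)*(-2*√2*√((5 + 0)²)) = (3 - 11*√2)*(-2*√2*√(5²)) = (3 - 11*√2)*(-2*√2*√25) = (3 - 11*√2)*(-2*√2*5) = (3 - 11*√2)*(-10*√2) = -10*√2*(3 - 11*√2)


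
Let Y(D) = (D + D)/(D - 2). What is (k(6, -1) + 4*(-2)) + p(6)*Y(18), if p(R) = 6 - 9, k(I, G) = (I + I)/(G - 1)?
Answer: -83/4 ≈ -20.750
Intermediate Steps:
k(I, G) = 2*I/(-1 + G) (k(I, G) = (2*I)/(-1 + G) = 2*I/(-1 + G))
p(R) = -3
Y(D) = 2*D/(-2 + D) (Y(D) = (2*D)/(-2 + D) = 2*D/(-2 + D))
(k(6, -1) + 4*(-2)) + p(6)*Y(18) = (2*6/(-1 - 1) + 4*(-2)) - 6*18/(-2 + 18) = (2*6/(-2) - 8) - 6*18/16 = (2*6*(-1/2) - 8) - 6*18/16 = (-6 - 8) - 3*9/4 = -14 - 27/4 = -83/4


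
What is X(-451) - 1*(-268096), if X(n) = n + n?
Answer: 267194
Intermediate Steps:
X(n) = 2*n
X(-451) - 1*(-268096) = 2*(-451) - 1*(-268096) = -902 + 268096 = 267194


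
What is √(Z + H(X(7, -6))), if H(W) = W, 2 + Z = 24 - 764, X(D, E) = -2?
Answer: 2*I*√186 ≈ 27.276*I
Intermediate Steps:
Z = -742 (Z = -2 + (24 - 764) = -2 - 740 = -742)
√(Z + H(X(7, -6))) = √(-742 - 2) = √(-744) = 2*I*√186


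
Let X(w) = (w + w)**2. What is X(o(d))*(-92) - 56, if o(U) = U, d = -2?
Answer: -1528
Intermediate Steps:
X(w) = 4*w**2 (X(w) = (2*w)**2 = 4*w**2)
X(o(d))*(-92) - 56 = (4*(-2)**2)*(-92) - 56 = (4*4)*(-92) - 56 = 16*(-92) - 56 = -1472 - 56 = -1528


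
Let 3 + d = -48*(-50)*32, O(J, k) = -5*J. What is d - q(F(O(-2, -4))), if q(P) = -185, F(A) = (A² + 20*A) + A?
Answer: 76982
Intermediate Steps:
F(A) = A² + 21*A
d = 76797 (d = -3 - 48*(-50)*32 = -3 + 2400*32 = -3 + 76800 = 76797)
d - q(F(O(-2, -4))) = 76797 - 1*(-185) = 76797 + 185 = 76982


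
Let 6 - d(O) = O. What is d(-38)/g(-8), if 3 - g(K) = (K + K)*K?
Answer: -44/125 ≈ -0.35200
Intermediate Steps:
g(K) = 3 - 2*K**2 (g(K) = 3 - (K + K)*K = 3 - 2*K*K = 3 - 2*K**2)
d(O) = 6 - O
d(-38)/g(-8) = (6 - 1*(-38))/(3 - 2*(-8)**2) = (6 + 38)/(3 - 2*64) = 44/(3 - 128) = 44/(-125) = 44*(-1/125) = -44/125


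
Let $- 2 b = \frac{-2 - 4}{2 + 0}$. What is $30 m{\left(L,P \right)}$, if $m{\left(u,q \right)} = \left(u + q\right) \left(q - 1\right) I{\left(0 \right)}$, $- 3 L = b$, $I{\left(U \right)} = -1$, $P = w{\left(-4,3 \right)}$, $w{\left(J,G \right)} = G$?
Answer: $-150$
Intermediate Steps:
$P = 3$
$b = \frac{3}{2}$ ($b = - \frac{\left(-2 - 4\right) \frac{1}{2 + 0}}{2} = - \frac{\left(-6\right) \frac{1}{2}}{2} = \left(- \frac{1}{2}\right) \left(-3\right) = \frac{3}{2} \approx 1.5$)
$L = - \frac{1}{2}$ ($L = \left(- \frac{1}{3}\right) \frac{3}{2} = - \frac{1}{2} \approx -0.5$)
$m{\left(u,q \right)} = - \left(-1 + q\right) \left(q + u\right)$ ($m{\left(u,q \right)} = \left(u + q\right) \left(q - 1\right) \left(-1\right) = \left(q + u\right) \left(-1 + q\right) \left(-1\right) = \left(-1 + q\right) \left(q + u\right) \left(-1\right) = - \left(-1 + q\right) \left(q + u\right)$)
$30 m{\left(L,P \right)} = 30 \left(3 - \frac{1}{2} - 3^{2} - 3 \left(- \frac{1}{2}\right)\right) = 30 \left(3 - \frac{1}{2} - 9 + \frac{3}{2}\right) = 30 \left(-5\right) = -150$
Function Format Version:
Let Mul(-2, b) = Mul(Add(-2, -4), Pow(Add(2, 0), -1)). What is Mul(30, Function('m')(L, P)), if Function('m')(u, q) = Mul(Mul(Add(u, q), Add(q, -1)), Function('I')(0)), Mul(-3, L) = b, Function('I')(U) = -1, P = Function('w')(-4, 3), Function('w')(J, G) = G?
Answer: -150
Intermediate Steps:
P = 3
b = Rational(3, 2) (b = Mul(Rational(-1, 2), Mul(Add(-2, -4), Pow(Add(2, 0), -1))) = Mul(Rational(-1, 2), Mul(-6, Pow(2, -1))) = Mul(Rational(-1, 2), Mul(-6, Rational(1, 2))) = Mul(Rational(-1, 2), -3) = Rational(3, 2) ≈ 1.5000)
L = Rational(-1, 2) (L = Mul(Rational(-1, 3), Rational(3, 2)) = Rational(-1, 2) ≈ -0.50000)
Function('m')(u, q) = Mul(-1, Add(-1, q), Add(q, u)) (Function('m')(u, q) = Mul(Mul(Add(u, q), Add(q, -1)), -1) = Mul(Mul(Add(q, u), Add(-1, q)), -1) = Mul(Mul(Add(-1, q), Add(q, u)), -1) = Mul(-1, Add(-1, q), Add(q, u)))
Mul(30, Function('m')(L, P)) = Mul(30, Add(3, Rational(-1, 2), Mul(-1, Pow(3, 2)), Mul(-1, 3, Rational(-1, 2)))) = Mul(30, Add(3, Rational(-1, 2), Mul(-1, 9), Rational(3, 2))) = Mul(30, Add(3, Rational(-1, 2), -9, Rational(3, 2))) = Mul(30, -5) = -150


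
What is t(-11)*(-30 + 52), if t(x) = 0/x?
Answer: 0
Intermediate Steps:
t(x) = 0
t(-11)*(-30 + 52) = 0*(-30 + 52) = 0*22 = 0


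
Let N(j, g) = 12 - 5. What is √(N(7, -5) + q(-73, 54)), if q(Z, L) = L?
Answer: √61 ≈ 7.8102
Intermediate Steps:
N(j, g) = 7
√(N(7, -5) + q(-73, 54)) = √(7 + 54) = √61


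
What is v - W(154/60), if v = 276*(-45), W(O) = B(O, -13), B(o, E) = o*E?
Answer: -371599/30 ≈ -12387.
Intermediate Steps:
B(o, E) = E*o
W(O) = -13*O
v = -12420
v - W(154/60) = -12420 - (-13)*154/60 = -12420 - (-13)*154*(1/60) = -12420 - (-13)*77/30 = -12420 - 1*(-1001/30) = -12420 + 1001/30 = -371599/30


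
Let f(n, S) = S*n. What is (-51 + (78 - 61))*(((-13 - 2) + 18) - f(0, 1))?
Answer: -102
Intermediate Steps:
(-51 + (78 - 61))*(((-13 - 2) + 18) - f(0, 1)) = (-51 + (78 - 61))*(((-13 - 2) + 18) - 0) = (-51 + 17)*((-15 + 18) - 1*0) = -34*(3 + 0) = -34*3 = -102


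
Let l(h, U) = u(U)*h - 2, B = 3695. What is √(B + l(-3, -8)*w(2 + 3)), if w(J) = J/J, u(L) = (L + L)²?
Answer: 15*√13 ≈ 54.083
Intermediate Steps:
u(L) = 4*L² (u(L) = (2*L)² = 4*L²)
l(h, U) = -2 + 4*h*U² (l(h, U) = (4*U²)*h - 2 = 4*h*U² - 2 = -2 + 4*h*U²)
w(J) = 1
√(B + l(-3, -8)*w(2 + 3)) = √(3695 + (-2 + 4*(-3)*(-8)²)*1) = √(3695 + (-2 + 4*(-3)*64)*1) = √(3695 + (-2 - 768)*1) = √(3695 - 770*1) = √(3695 - 770) = √2925 = 15*√13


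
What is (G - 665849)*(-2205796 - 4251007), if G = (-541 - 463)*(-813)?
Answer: -971122541609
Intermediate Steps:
G = 816252 (G = -1004*(-813) = 816252)
(G - 665849)*(-2205796 - 4251007) = (816252 - 665849)*(-2205796 - 4251007) = 150403*(-6456803) = -971122541609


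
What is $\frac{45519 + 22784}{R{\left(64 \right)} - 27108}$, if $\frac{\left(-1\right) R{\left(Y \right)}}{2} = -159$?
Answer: $- \frac{68303}{26790} \approx -2.5496$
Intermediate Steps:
$R{\left(Y \right)} = 318$ ($R{\left(Y \right)} = \left(-2\right) \left(-159\right) = 318$)
$\frac{45519 + 22784}{R{\left(64 \right)} - 27108} = \frac{45519 + 22784}{318 - 27108} = \frac{68303}{-26790} = 68303 \left(- \frac{1}{26790}\right) = - \frac{68303}{26790}$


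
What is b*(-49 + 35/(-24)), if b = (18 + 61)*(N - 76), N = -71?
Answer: 4687781/8 ≈ 5.8597e+5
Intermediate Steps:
b = -11613 (b = (18 + 61)*(-71 - 76) = 79*(-147) = -11613)
b*(-49 + 35/(-24)) = -11613*(-49 + 35/(-24)) = -11613*(-49 + 35*(-1/24)) = -11613*(-49 - 35/24) = -11613*(-1211/24) = 4687781/8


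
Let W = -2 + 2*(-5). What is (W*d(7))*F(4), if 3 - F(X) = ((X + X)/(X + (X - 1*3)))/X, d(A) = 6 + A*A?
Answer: -1716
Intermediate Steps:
d(A) = 6 + A**2
F(X) = 3 - 2/(-3 + 2*X) (F(X) = 3 - (X + X)/(X + (X - 1*3))/X = 3 - (2*X)/(X + (X - 3))/X = 3 - (2*X)/(X + (-3 + X))/X = 3 - (2*X)/(-3 + 2*X)/X = 3 - 2*X/(-3 + 2*X)/X = 3 - 2/(-3 + 2*X))
W = -12 (W = -2 - 10 = -12)
(W*d(7))*F(4) = (-12*(6 + 7**2))*((-11 + 6*4)/(-3 + 2*4)) = (-12*(6 + 49))*((-11 + 24)/(-3 + 8)) = (-12*55)*(13/5) = -132*13 = -660*13/5 = -1716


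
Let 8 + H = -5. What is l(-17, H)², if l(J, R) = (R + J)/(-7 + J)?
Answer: 25/16 ≈ 1.5625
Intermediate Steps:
H = -13 (H = -8 - 5 = -13)
l(J, R) = (J + R)/(-7 + J)
l(-17, H)² = ((-17 - 13)/(-7 - 17))² = (-30/(-24))² = (-1/24*(-30))² = (5/4)² = 25/16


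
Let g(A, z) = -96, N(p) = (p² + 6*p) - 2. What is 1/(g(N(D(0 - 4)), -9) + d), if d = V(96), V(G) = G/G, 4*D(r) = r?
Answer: -1/95 ≈ -0.010526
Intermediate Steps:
D(r) = r/4
N(p) = -2 + p² + 6*p
V(G) = 1
d = 1
1/(g(N(D(0 - 4)), -9) + d) = 1/(-96 + 1) = 1/(-95) = -1/95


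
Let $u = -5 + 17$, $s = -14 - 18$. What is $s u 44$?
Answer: $-16896$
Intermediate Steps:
$s = -32$ ($s = -14 - 18 = -32$)
$u = 12$
$s u 44 = \left(-32\right) 12 \cdot 44 = \left(-384\right) 44 = -16896$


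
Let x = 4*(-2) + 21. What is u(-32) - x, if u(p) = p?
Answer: -45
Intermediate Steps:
x = 13 (x = -8 + 21 = 13)
u(-32) - x = -32 - 1*13 = -32 - 13 = -45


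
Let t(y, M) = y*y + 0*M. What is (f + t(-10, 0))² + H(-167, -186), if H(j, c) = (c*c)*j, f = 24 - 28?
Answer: -5768316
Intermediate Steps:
t(y, M) = y² (t(y, M) = y² + 0 = y²)
f = -4
H(j, c) = j*c² (H(j, c) = c²*j = j*c²)
(f + t(-10, 0))² + H(-167, -186) = (-4 + (-10)²)² - 167*(-186)² = (-4 + 100)² - 167*34596 = 96² - 5777532 = 9216 - 5777532 = -5768316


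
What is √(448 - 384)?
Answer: 8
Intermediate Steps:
√(448 - 384) = √64 = 8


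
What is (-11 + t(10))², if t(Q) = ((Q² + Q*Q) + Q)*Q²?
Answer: 440538121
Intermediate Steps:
t(Q) = Q²*(Q + 2*Q²) (t(Q) = ((Q² + Q²) + Q)*Q² = (2*Q² + Q)*Q² = (Q + 2*Q²)*Q² = Q²*(Q + 2*Q²))
(-11 + t(10))² = (-11 + 10³*(1 + 2*10))² = (-11 + 1000*(1 + 20))² = (-11 + 1000*21)² = (-11 + 21000)² = 20989² = 440538121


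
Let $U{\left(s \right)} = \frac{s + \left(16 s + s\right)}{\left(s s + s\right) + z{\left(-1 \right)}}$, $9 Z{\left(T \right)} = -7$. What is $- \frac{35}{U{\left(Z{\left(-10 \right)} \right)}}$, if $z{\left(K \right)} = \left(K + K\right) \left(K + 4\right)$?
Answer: $- \frac{1250}{81} \approx -15.432$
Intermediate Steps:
$Z{\left(T \right)} = - \frac{7}{9}$ ($Z{\left(T \right)} = \frac{1}{9} \left(-7\right) = - \frac{7}{9}$)
$z{\left(K \right)} = 2 K \left(4 + K\right)$
$U{\left(s \right)} = \frac{18 s}{-6 + s + s^{2}}$ ($U{\left(s \right)} = \frac{s + \left(16 s + s\right)}{\left(s s + s\right) + 2 \left(-1\right) \left(4 - 1\right)} = \frac{s + 17 s}{\left(s^{2} + s\right) + 2 \left(-1\right) 3} = \frac{18 s}{\left(s + s^{2}\right) - 6} = \frac{18 s}{-6 + s + s^{2}}$)
$- \frac{35}{U{\left(Z{\left(-10 \right)} \right)}} = - \frac{35}{18 \left(- \frac{7}{9}\right) \frac{1}{-6 - \frac{7}{9} + \left(- \frac{7}{9}\right)^{2}}} = - \frac{35}{18 \left(- \frac{7}{9}\right) \frac{1}{-6 - \frac{7}{9} + \frac{49}{81}}} = - \frac{35}{18 \left(- \frac{7}{9}\right) \frac{1}{- \frac{500}{81}}} = - \frac{35}{18 \left(- \frac{7}{9}\right) \left(- \frac{81}{500}\right)} = - \frac{35}{\frac{567}{250}} = \left(-35\right) \frac{250}{567} = - \frac{1250}{81}$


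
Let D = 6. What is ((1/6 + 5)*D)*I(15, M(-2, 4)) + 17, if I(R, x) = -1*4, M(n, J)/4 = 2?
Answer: -107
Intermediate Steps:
M(n, J) = 8 (M(n, J) = 4*2 = 8)
I(R, x) = -4
((1/6 + 5)*D)*I(15, M(-2, 4)) + 17 = ((1/6 + 5)*6)*(-4) + 17 = ((⅙ + 5)*6)*(-4) + 17 = ((31/6)*6)*(-4) + 17 = 31*(-4) + 17 = -124 + 17 = -107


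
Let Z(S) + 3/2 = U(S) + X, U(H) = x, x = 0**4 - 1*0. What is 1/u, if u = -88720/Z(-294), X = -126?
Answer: 51/35488 ≈ 0.0014371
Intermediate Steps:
x = 0 (x = 0 + 0 = 0)
U(H) = 0
Z(S) = -255/2 (Z(S) = -3/2 + (0 - 126) = -3/2 - 126 = -255/2)
u = 35488/51 (u = -88720/(-255/2) = -88720*(-2/255) = 35488/51 ≈ 695.84)
1/u = 1/(35488/51) = 51/35488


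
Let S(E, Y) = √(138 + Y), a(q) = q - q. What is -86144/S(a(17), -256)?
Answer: 43072*I*√118/59 ≈ 7930.2*I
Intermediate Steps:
a(q) = 0
-86144/S(a(17), -256) = -86144/√(138 - 256) = -86144*(-I*√118/118) = -(-43072)*I*√118/59 = 43072*I*√118/59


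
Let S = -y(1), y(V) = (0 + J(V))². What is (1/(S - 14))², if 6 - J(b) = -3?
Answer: 1/9025 ≈ 0.00011080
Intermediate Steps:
J(b) = 9 (J(b) = 6 - 1*(-3) = 6 + 3 = 9)
y(V) = 81 (y(V) = (0 + 9)² = 9² = 81)
S = -81 (S = -1*81 = -81)
(1/(S - 14))² = (1/(-81 - 14))² = (1/(-95))² = (-1/95)² = 1/9025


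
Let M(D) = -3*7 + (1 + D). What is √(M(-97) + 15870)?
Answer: √15753 ≈ 125.51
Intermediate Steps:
M(D) = -20 + D (M(D) = -21 + (1 + D) = -20 + D)
√(M(-97) + 15870) = √((-20 - 97) + 15870) = √(-117 + 15870) = √15753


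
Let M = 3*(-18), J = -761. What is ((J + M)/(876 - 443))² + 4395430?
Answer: 824095439495/187489 ≈ 4.3954e+6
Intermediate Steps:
M = -54
((J + M)/(876 - 443))² + 4395430 = ((-761 - 54)/(876 - 443))² + 4395430 = (-815/433)² + 4395430 = 664225/187489 + 4395430 = 824095439495/187489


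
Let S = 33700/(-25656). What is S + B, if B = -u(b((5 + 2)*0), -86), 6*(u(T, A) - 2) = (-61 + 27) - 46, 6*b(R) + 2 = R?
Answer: 64267/6414 ≈ 10.020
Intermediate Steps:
b(R) = -⅓ + R/6
u(T, A) = -34/3 (u(T, A) = 2 + ((-61 + 27) - 46)/6 = 2 + (-34 - 46)/6 = 2 + (⅙)*(-80) = 2 - 40/3 = -34/3)
S = -8425/6414 (S = 33700*(-1/25656) = -8425/6414 ≈ -1.3135)
B = 34/3 (B = -1*(-34/3) = 34/3 ≈ 11.333)
S + B = -8425/6414 + 34/3 = 64267/6414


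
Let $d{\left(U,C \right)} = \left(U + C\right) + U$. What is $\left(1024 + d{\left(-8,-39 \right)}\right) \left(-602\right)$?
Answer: $-583338$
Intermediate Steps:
$d{\left(U,C \right)} = C + 2 U$ ($d{\left(U,C \right)} = \left(C + U\right) + U = C + 2 U$)
$\left(1024 + d{\left(-8,-39 \right)}\right) \left(-602\right) = \left(1024 + \left(-39 + 2 \left(-8\right)\right)\right) \left(-602\right) = \left(1024 - 55\right) \left(-602\right) = 969 \left(-602\right) = -583338$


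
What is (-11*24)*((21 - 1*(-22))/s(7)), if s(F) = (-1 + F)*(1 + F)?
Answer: -473/2 ≈ -236.50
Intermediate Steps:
s(F) = (1 + F)*(-1 + F)
(-11*24)*((21 - 1*(-22))/s(7)) = (-11*24)*((21 - 1*(-22))/(-1 + 7²)) = -264*(21 + 22)/(-1 + 49) = -11352/48 = -264*43/48 = -473/2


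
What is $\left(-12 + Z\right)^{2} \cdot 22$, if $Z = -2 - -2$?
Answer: $3168$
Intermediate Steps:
$Z = 0$ ($Z = -2 + 2 = 0$)
$\left(-12 + Z\right)^{2} \cdot 22 = \left(-12 + 0\right)^{2} \cdot 22 = \left(-12\right)^{2} \cdot 22 = 144 \cdot 22 = 3168$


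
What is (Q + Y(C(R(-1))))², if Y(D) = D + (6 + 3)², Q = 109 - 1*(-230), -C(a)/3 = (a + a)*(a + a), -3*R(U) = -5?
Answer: 1345600/9 ≈ 1.4951e+5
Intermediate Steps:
R(U) = 5/3 (R(U) = -⅓*(-5) = 5/3)
C(a) = -12*a² (C(a) = -3*(a + a)*(a + a) = -3*2*a*2*a = -12*a²)
Q = 339 (Q = 109 + 230 = 339)
Y(D) = 81 + D (Y(D) = D + 9² = D + 81 = 81 + D)
(Q + Y(C(R(-1))))² = (339 + (81 - 12*(5/3)²))² = (339 + (81 - 12*25/9))² = (339 + (81 - 100/3))² = (339 + 143/3)² = (1160/3)² = 1345600/9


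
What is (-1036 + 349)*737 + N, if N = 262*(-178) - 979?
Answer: -553934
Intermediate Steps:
N = -47615 (N = -46636 - 979 = -47615)
(-1036 + 349)*737 + N = (-1036 + 349)*737 - 47615 = -687*737 - 47615 = -506319 - 47615 = -553934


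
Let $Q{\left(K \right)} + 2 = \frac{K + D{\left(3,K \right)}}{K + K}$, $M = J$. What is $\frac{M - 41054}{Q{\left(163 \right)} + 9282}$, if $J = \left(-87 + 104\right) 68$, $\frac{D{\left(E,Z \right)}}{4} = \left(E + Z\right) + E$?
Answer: $- \frac{13006748}{3026119} \approx -4.2982$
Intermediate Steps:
$D{\left(E,Z \right)} = 4 Z + 8 E$ ($D{\left(E,Z \right)} = 4 \left(\left(E + Z\right) + E\right) = 4 \left(Z + 2 E\right) = 4 Z + 8 E$)
$J = 1156$ ($J = 17 \cdot 68 = 1156$)
$M = 1156$
$Q{\left(K \right)} = -2 + \frac{24 + 5 K}{2 K}$ ($Q{\left(K \right)} = -2 + \frac{K + \left(4 K + 8 \cdot 3\right)}{K + K} = -2 + \frac{K + \left(4 K + 24\right)}{2 K} = -2 + \left(K + \left(24 + 4 K\right)\right) \frac{1}{2 K} = -2 + \left(24 + 5 K\right) \frac{1}{2 K} = -2 + \frac{24 + 5 K}{2 K}$)
$\frac{M - 41054}{Q{\left(163 \right)} + 9282} = \frac{1156 - 41054}{\frac{24 + 163}{2 \cdot 163} + 9282} = - \frac{39898}{\frac{1}{2} \cdot \frac{1}{163} \cdot 187 + 9282} = - \frac{39898}{\frac{187}{326} + 9282} = - \frac{39898}{\frac{3026119}{326}} = \left(-39898\right) \frac{326}{3026119} = - \frac{13006748}{3026119}$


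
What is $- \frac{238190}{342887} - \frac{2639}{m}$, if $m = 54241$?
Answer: $- \frac{13824542583}{18598533767} \approx -0.74331$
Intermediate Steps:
$- \frac{238190}{342887} - \frac{2639}{m} = - \frac{238190}{342887} - \frac{2639}{54241} = - \frac{13824542583}{18598533767}$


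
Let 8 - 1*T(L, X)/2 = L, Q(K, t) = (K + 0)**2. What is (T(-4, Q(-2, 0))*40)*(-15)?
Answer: -14400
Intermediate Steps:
Q(K, t) = K**2
T(L, X) = 16 - 2*L
(T(-4, Q(-2, 0))*40)*(-15) = ((16 - 2*(-4))*40)*(-15) = ((16 + 8)*40)*(-15) = (24*40)*(-15) = 960*(-15) = -14400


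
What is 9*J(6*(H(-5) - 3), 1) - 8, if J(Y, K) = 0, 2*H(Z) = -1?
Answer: -8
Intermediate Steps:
H(Z) = -½ (H(Z) = (½)*(-1) = -½)
9*J(6*(H(-5) - 3), 1) - 8 = 9*0 - 8 = 0 - 8 = -8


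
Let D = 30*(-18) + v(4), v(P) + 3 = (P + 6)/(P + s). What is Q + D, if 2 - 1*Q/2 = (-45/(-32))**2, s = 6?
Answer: -277481/512 ≈ -541.96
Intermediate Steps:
v(P) = -2 (v(P) = -3 + (P + 6)/(P + 6) = -3 + (6 + P)/(6 + P) = -3 + 1 = -2)
D = -542 (D = 30*(-18) - 2 = -540 - 2 = -542)
Q = 23/512 (Q = 4 - 2*(-45/(-32))**2 = 4 - 2*(-45*(-1/32))**2 = 4 - 2*(45/32)**2 = 4 - 2*2025/1024 = 4 - 2025/512 = 23/512 ≈ 0.044922)
Q + D = 23/512 - 542 = -277481/512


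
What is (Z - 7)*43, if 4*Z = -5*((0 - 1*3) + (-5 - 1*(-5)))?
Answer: -559/4 ≈ -139.75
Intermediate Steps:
Z = 15/4 (Z = (-5*((0 - 1*3) + (-5 - 1*(-5))))/4 = (-5*((0 - 3) + (-5 + 5)))/4 = (-5*(-3 + 0))/4 = (-5*(-3))/4 = (¼)*15 = 15/4 ≈ 3.7500)
(Z - 7)*43 = (15/4 - 7)*43 = -13/4*43 = -559/4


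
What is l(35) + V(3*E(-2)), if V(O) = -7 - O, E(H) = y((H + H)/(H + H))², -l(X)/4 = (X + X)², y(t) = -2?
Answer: -19619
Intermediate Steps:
l(X) = -16*X² (l(X) = -4*(X + X)² = -4*4*X² = -16*X²)
E(H) = 4 (E(H) = (-2)² = 4)
l(35) + V(3*E(-2)) = -16*35² + (-7 - 3*4) = -16*1225 + (-7 - 1*12) = -19600 + (-7 - 12) = -19600 - 19 = -19619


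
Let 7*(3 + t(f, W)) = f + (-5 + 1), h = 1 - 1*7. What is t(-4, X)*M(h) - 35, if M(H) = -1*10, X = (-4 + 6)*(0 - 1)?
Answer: 45/7 ≈ 6.4286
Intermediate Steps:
h = -6 (h = 1 - 7 = -6)
X = -2 (X = 2*(-1) = -2)
M(H) = -10
t(f, W) = -25/7 + f/7 (t(f, W) = -3 + (f + (-5 + 1))/7 = -3 + (f - 4)/7 = -3 + (-4 + f)/7 = -3 + (-4/7 + f/7) = -25/7 + f/7)
t(-4, X)*M(h) - 35 = (-25/7 + (1/7)*(-4))*(-10) - 35 = (-25/7 - 4/7)*(-10) - 35 = -29/7*(-10) - 35 = 290/7 - 35 = 45/7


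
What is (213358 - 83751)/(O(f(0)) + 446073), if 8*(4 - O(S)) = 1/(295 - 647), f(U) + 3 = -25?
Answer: 364973312/1256152833 ≈ 0.29055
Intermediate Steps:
f(U) = -28 (f(U) = -3 - 25 = -28)
O(S) = 11265/2816 (O(S) = 4 - 1/(8*(295 - 647)) = 4 - 1/8/(-352) = 4 - 1/8*(-1/352) = 4 + 1/2816 = 11265/2816)
(213358 - 83751)/(O(f(0)) + 446073) = (213358 - 83751)/(11265/2816 + 446073) = 129607/(1256152833/2816) = 129607*(2816/1256152833) = 364973312/1256152833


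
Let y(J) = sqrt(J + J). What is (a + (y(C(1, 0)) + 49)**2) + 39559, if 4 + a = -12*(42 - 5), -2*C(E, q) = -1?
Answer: 41611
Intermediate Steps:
C(E, q) = 1/2 (C(E, q) = -1/2*(-1) = 1/2)
y(J) = sqrt(2)*sqrt(J) (y(J) = sqrt(2*J) = sqrt(2)*sqrt(J))
a = -448 (a = -4 - 12*(42 - 5) = -4 - 12*37 = -4 - 444 = -448)
(a + (y(C(1, 0)) + 49)**2) + 39559 = (-448 + (sqrt(2)*sqrt(1/2) + 49)**2) + 39559 = (-448 + (sqrt(2)*(sqrt(2)/2) + 49)**2) + 39559 = (-448 + (1 + 49)**2) + 39559 = (-448 + 50**2) + 39559 = (-448 + 2500) + 39559 = 2052 + 39559 = 41611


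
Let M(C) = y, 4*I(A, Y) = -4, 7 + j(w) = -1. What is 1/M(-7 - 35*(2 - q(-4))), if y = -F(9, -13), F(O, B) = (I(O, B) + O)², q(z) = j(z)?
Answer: -1/64 ≈ -0.015625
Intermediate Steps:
j(w) = -8 (j(w) = -7 - 1 = -8)
I(A, Y) = -1 (I(A, Y) = (¼)*(-4) = -1)
q(z) = -8
F(O, B) = (-1 + O)²
y = -64 (y = -(-1 + 9)² = -1*8² = -1*64 = -64)
M(C) = -64
1/M(-7 - 35*(2 - q(-4))) = 1/(-64) = -1/64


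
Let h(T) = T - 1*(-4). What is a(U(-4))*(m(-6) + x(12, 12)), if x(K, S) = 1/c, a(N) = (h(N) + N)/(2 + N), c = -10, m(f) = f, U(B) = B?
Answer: -61/5 ≈ -12.200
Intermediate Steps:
h(T) = 4 + T (h(T) = T + 4 = 4 + T)
a(N) = (4 + 2*N)/(2 + N) (a(N) = ((4 + N) + N)/(2 + N) = (4 + 2*N)/(2 + N))
x(K, S) = -⅒ (x(K, S) = 1/(-10) = -⅒)
a(U(-4))*(m(-6) + x(12, 12)) = 2*(-6 - ⅒) = 2*(-61/10) = -61/5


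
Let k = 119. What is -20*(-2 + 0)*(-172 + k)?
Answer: -2120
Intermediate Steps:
-20*(-2 + 0)*(-172 + k) = -20*(-2 + 0)*(-172 + 119) = -(-40)*(-53) = -20*106 = -2120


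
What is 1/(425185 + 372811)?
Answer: 1/797996 ≈ 1.2531e-6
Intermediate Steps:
1/(425185 + 372811) = 1/797996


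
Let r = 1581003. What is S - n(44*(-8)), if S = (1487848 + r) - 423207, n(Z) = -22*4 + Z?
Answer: 2646084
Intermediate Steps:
n(Z) = -88 + Z
S = 2645644 (S = (1487848 + 1581003) - 423207 = 3068851 - 423207 = 2645644)
S - n(44*(-8)) = 2645644 - (-88 + 44*(-8)) = 2645644 - (-88 - 352) = 2645644 - 1*(-440) = 2645644 + 440 = 2646084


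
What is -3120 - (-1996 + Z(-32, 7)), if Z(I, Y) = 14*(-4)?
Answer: -1068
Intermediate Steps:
Z(I, Y) = -56
-3120 - (-1996 + Z(-32, 7)) = -3120 - (-1996 - 56) = -3120 - 1*(-2052) = -3120 + 2052 = -1068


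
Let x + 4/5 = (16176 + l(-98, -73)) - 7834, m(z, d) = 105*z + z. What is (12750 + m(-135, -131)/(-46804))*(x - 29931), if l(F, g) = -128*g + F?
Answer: -3683175816789/23402 ≈ -1.5739e+8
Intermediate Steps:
m(z, d) = 106*z
l(F, g) = F - 128*g
x = 87936/5 (x = -4/5 + ((16176 + (-98 - 128*(-73))) - 7834) = -4/5 + ((16176 + (-98 + 9344)) - 7834) = -4/5 + ((16176 + 9246) - 7834) = -4/5 + (25422 - 7834) = -4/5 + 17588 = 87936/5 ≈ 17587.)
(12750 + m(-135, -131)/(-46804))*(x - 29931) = (12750 + (106*(-135))/(-46804))*(87936/5 - 29931) = (12750 - 14310*(-1/46804))*(-61719/5) = (12750 + 7155/23402)*(-61719/5) = (298382655/23402)*(-61719/5) = -3683175816789/23402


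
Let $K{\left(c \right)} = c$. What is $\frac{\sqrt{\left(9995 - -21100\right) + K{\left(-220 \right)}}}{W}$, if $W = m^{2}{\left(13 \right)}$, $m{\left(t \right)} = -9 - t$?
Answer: $\frac{5 \sqrt{1235}}{484} \approx 0.36304$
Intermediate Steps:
$W = 484$ ($W = \left(-9 - 13\right)^{2} = \left(-22\right)^{2} = 484$)
$\frac{\sqrt{\left(9995 - -21100\right) + K{\left(-220 \right)}}}{W} = \frac{\sqrt{\left(9995 - -21100\right) - 220}}{484} = \sqrt{\left(9995 + 21100\right) - 220} \cdot \frac{1}{484} = \sqrt{31095 - 220} \cdot \frac{1}{484} = \sqrt{30875} \cdot \frac{1}{484} = 5 \sqrt{1235} \cdot \frac{1}{484} = \frac{5 \sqrt{1235}}{484}$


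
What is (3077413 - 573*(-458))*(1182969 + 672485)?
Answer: 6196932475538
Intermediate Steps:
(3077413 - 573*(-458))*(1182969 + 672485) = (3077413 + 262434)*1855454 = 3339847*1855454 = 6196932475538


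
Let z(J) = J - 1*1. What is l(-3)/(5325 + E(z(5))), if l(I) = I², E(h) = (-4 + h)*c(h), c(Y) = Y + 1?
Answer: 3/1775 ≈ 0.0016901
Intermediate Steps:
z(J) = -1 + J (z(J) = J - 1 = -1 + J)
c(Y) = 1 + Y
E(h) = (1 + h)*(-4 + h) (E(h) = (-4 + h)*(1 + h) = (1 + h)*(-4 + h))
l(-3)/(5325 + E(z(5))) = (-3)²/(5325 + (1 + (-1 + 5))*(-4 + (-1 + 5))) = 9/(5325 + (1 + 4)*(-4 + 4)) = 9/(5325 + 5*0) = 9/(5325 + 0) = 9/5325 = (1/5325)*9 = 3/1775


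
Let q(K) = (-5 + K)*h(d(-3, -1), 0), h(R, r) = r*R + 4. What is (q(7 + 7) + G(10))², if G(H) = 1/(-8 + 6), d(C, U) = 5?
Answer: 5041/4 ≈ 1260.3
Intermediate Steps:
h(R, r) = 4 + R*r (h(R, r) = R*r + 4 = 4 + R*r)
G(H) = -½ (G(H) = 1/(-2) = -½)
q(K) = -20 + 4*K (q(K) = (-5 + K)*(4 + 5*0) = (-5 + K)*(4 + 0) = (-5 + K)*4 = -20 + 4*K)
(q(7 + 7) + G(10))² = ((-20 + 4*(7 + 7)) - ½)² = ((-20 + 4*14) - ½)² = ((-20 + 56) - ½)² = (36 - ½)² = (71/2)² = 5041/4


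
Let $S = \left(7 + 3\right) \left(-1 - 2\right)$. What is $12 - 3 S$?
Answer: $102$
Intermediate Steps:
$S = -30$ ($S = 10 \left(-3\right) = -30$)
$12 - 3 S = 12 - -90 = 12 + 90 = 102$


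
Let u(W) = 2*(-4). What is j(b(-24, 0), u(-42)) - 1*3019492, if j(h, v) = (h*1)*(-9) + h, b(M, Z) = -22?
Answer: -3019316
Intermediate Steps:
u(W) = -8
j(h, v) = -8*h (j(h, v) = h*(-9) + h = -9*h + h = -8*h)
j(b(-24, 0), u(-42)) - 1*3019492 = -8*(-22) - 1*3019492 = 176 - 3019492 = -3019316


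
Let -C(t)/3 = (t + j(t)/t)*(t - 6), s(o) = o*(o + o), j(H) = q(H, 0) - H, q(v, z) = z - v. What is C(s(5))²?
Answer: 40144896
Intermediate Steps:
j(H) = -2*H (j(H) = (0 - H) - H = -H - H = -2*H)
s(o) = 2*o² (s(o) = o*(2*o) = 2*o²)
C(t) = -3*(-6 + t)*(-2 + t) (C(t) = -3*(t + (-2*t)/t)*(t - 6) = -3*(t - 2)*(-6 + t) = -3*(-2 + t)*(-6 + t) = -3*(-6 + t)*(-2 + t))
C(s(5))² = (-36 - 3*2*5²*(-8 + 2*5²))² = (-36 - 3*2*25*(-8 + 2*25))² = (-36 - 3*50*(-8 + 50))² = (-36 - 3*50*42)² = (-36 - 6300)² = (-6336)² = 40144896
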